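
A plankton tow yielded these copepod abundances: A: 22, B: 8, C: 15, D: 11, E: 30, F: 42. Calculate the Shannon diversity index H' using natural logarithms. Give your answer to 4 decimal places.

1.6438

Total N = 22+8+15+11+30+42 = 128, so the proportions are 0.171875, 0.0625, 0.117188, 0.085938, 0.234375, 0.328125 (working shown to 6 dp, full precision carried).
Each pᵢ ln pᵢ term: 0.171875×(-1.760988)=-0.302670, 0.0625×(-2.772589)=-0.173287, 0.117188×(-2.143980)=-0.251248, 0.085938×(-2.454135)=-0.210902, 0.234375×(-1.450833)=-0.340039, 0.328125×(-1.114361)=-0.365650.
Sum = -1.643795, so H' = 1.6438.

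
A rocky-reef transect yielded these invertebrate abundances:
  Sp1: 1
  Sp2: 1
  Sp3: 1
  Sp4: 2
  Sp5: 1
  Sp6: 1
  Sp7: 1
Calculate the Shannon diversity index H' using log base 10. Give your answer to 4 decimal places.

Total N = 1+1+1+2+1+1+1 = 8, so the proportions are 0.125, 0.125, 0.125, 0.25, 0.125, 0.125, 0.125 (working shown to 6 dp, full precision carried).
Each pᵢ log₁₀ pᵢ term: 0.125×(-0.903090)=-0.112886, 0.125×(-0.903090)=-0.112886, 0.125×(-0.903090)=-0.112886, 0.25×(-0.602060)=-0.150515, 0.125×(-0.903090)=-0.112886, 0.125×(-0.903090)=-0.112886, 0.125×(-0.903090)=-0.112886.
Sum = -0.827832, so H' = 0.8278.

0.8278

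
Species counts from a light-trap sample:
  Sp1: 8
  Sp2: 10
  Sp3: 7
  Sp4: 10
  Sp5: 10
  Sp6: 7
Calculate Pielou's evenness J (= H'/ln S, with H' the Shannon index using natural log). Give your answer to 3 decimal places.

0.993

Total N = 8+10+7+10+10+7 = 52, so the proportions are 0.15385, 0.19231, 0.13462, 0.19231, 0.19231, 0.13462 (working shown to 5 dp, full precision carried).
H' = −Σ pᵢ ln pᵢ = −((-0.28797) + (-0.31705) + (-0.26995) + (-0.31705) + (-0.31705) + (-0.26995)) = 1.77902.
With S = 6 species, ln S = 1.79176, so J = 1.77902/1.79176 = 0.99289, i.e. 0.993 to 3 decimal places.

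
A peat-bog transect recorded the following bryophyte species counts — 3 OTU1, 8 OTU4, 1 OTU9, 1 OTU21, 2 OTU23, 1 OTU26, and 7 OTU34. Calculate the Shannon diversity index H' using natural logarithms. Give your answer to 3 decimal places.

1.616

Total N = 3+8+1+1+2+1+7 = 23, so the proportions are 0.13043, 0.34783, 0.04348, 0.04348, 0.08696, 0.04348, 0.30435 (working shown to 5 dp, full precision carried).
Each pᵢ ln pᵢ term: 0.13043×(-2.03688)=-0.26568, 0.34783×(-1.05605)=-0.36732, 0.04348×(-3.13549)=-0.13633, 0.04348×(-3.13549)=-0.13633, 0.08696×(-2.44235)=-0.21238, 0.04348×(-3.13549)=-0.13633, 0.30435×(-1.18958)=-0.36205.
Sum = -1.61641, so H' = 1.616.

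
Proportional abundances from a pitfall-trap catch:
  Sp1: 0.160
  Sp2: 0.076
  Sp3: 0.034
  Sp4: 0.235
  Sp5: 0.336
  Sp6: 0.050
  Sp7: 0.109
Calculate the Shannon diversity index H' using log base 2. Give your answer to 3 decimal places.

2.456

Each pᵢ log₂ pᵢ term (working shown to 5 dp, full precision carried): 0.16×(-2.64386)=-0.42302, 0.076×(-3.71786)=-0.28256, 0.034×(-4.87832)=-0.16586, 0.235×(-2.08927)=-0.49098, 0.336×(-1.57347)=-0.52868, 0.05×(-4.32193)=-0.21610, 0.109×(-3.19760)=-0.34854.
Sum = -2.45573, so H' = 2.456.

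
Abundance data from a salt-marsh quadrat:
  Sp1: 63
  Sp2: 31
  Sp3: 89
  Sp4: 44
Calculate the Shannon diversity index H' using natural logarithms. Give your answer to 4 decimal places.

Total N = 63+31+89+44 = 227, so the proportions are 0.277533, 0.136564, 0.39207, 0.193833 (working shown to 6 dp, full precision carried).
Each pᵢ ln pᵢ term: 0.277533×(-1.281815)=-0.355746, 0.136564×(-1.990963)=-0.271894, 0.39207×(-0.936314)=-0.367101, 0.193833×(-1.640760)=-0.318033.
Sum = -1.312773, so H' = 1.3128.

1.3128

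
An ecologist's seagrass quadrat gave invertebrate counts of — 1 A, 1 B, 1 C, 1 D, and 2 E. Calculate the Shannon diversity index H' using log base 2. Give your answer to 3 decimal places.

Total N = 1+1+1+1+2 = 6, so the proportions are 0.16667, 0.16667, 0.16667, 0.16667, 0.33333 (working shown to 5 dp, full precision carried).
Each pᵢ log₂ pᵢ term: 0.16667×(-2.58496)=-0.43083, 0.16667×(-2.58496)=-0.43083, 0.16667×(-2.58496)=-0.43083, 0.16667×(-2.58496)=-0.43083, 0.33333×(-1.58496)=-0.52832.
Sum = -2.25163, so H' = 2.252.

2.252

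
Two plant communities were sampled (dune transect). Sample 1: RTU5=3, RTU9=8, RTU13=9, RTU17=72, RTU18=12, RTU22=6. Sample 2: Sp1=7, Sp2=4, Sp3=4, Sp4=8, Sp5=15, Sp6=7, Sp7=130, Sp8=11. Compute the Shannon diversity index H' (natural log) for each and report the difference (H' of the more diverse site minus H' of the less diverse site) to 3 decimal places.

0.003

Sample 1: N=110, proportions 0.027273, 0.072727, 0.081818, 0.654545, 0.109091, 0.054545, giving H' = 1.171428 (working shown to 6 dp, full precision carried).
Sample 2: N=186, proportions 0.037634, 0.021505, 0.021505, 0.043011, 0.080645, 0.037634, 0.698925, 0.05914, giving H' = 1.167974.
Difference = |1.171428 − 1.167974| = 0.003454, i.e. 0.003 to 3 decimal places.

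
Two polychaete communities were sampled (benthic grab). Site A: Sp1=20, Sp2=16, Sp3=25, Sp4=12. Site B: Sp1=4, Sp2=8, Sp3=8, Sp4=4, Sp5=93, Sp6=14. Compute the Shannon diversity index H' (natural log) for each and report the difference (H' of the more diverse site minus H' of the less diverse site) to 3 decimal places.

Site A: N=73, proportions 0.2739726, 0.21917808, 0.34246575, 0.16438356, giving H' = 1.35118765 (working shown to 8 dp, full precision carried).
Site B: N=131, proportions 0.03053435, 0.0610687, 0.0610687, 0.03053435, 0.70992366, 0.10687023, giving H' = 1.03672423.
Difference = |1.35118765 − 1.03672423| = 0.31446342, i.e. 0.314 to 3 decimal places.

0.314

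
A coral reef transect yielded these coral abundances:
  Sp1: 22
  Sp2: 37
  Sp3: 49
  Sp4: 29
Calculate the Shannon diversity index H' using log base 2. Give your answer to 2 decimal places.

Total N = 22+37+49+29 = 137, so the proportions are 0.1606, 0.2701, 0.3577, 0.2117 (working shown to 4 dp, full precision carried).
Each pᵢ log₂ pᵢ term: 0.1606×(-2.6386)=-0.4237, 0.2701×(-1.8886)=-0.5101, 0.3577×(-1.4833)=-0.5305, 0.2117×(-2.2401)=-0.4742.
Sum = -1.9385, so H' = 1.94.

1.94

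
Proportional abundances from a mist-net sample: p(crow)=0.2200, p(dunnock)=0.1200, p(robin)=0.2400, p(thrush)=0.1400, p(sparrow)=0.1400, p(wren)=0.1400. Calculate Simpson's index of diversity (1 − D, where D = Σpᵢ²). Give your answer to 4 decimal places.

0.8208

D = 0.22² + 0.12² + 0.24² + 0.14² + 0.14² + 0.14² = 0.048400 + 0.014400 + 0.057600 + 0.019600 + 0.019600 + 0.019600 = 0.179200 (working shown to 6 dp, full precision carried).
So 1 − D = 0.820800, i.e. 0.8208 to 4 decimal places.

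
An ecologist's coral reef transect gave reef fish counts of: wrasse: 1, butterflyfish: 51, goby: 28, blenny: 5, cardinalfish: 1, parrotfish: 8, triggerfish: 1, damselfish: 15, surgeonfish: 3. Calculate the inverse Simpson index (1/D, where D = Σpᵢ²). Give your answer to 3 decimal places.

3.441

Total N = 1+51+28+5+1+8+1+15+3 = 113, so the proportions are 0.0088496, 0.4513274, 0.2477876, 0.0442478, 0.0088496, 0.0707965, 0.0088496, 0.1327434, 0.0265487 (working shown to 7 dp, full precision carried).
D = 0.0088496² + 0.4513274² + 0.2477876² + 0.0442478² + 0.0088496² + 0.0707965² + 0.0088496² + 0.1327434² + 0.0265487² = 0.0000783 + 0.2036965 + 0.0613987 + 0.0019579 + 0.0000783 + 0.0050121 + 0.0000783 + 0.0176208 + 0.0007048 = 0.2906257.
So 1/D = 3.44085, i.e. 3.441 to 3 decimal places.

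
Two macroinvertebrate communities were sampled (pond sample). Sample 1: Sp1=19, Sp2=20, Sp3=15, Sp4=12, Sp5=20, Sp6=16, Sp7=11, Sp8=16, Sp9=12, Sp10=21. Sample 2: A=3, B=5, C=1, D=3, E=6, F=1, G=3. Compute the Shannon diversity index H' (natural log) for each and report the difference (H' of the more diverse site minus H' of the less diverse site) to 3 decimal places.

Sample 1: N=162, proportions 0.11728, 0.12346, 0.09259, 0.07407, 0.12346, 0.09877, 0.0679, 0.09877, 0.07407, 0.12963, giving H' = 2.27854 (working shown to 5 dp, full precision carried).
Sample 2: N=22, proportions 0.13636, 0.22727, 0.04545, 0.13636, 0.27273, 0.04545, 0.13636, giving H' = 1.78717.
Difference = |2.27854 − 1.78717| = 0.49137, i.e. 0.491 to 3 decimal places.

0.491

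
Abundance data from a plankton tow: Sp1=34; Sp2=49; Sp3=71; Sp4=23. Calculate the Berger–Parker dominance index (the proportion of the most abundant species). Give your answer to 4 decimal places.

Total N = 34+49+71+23 = 177, so the proportions are 0.19209, 0.276836, 0.40113, 0.129944 (working shown to 6 dp, full precision carried).
The largest proportion is 0.40113, i.e. d = 0.4011 to 4 decimal places.

0.4011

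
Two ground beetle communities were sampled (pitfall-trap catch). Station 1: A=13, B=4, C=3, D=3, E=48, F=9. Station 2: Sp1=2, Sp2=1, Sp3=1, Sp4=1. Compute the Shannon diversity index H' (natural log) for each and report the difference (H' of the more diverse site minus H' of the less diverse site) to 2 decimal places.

Station 1: N=80, proportions 0.1625, 0.05, 0.0375, 0.0375, 0.6, 0.1125, giving H' = 1.2436 (working shown to 4 dp, full precision carried).
Station 2: N=5, proportions 0.4, 0.2, 0.2, 0.2, giving H' = 1.3322.
Difference = |1.2436 − 1.3322| = 0.0886, i.e. 0.09 to 2 decimal places.

0.09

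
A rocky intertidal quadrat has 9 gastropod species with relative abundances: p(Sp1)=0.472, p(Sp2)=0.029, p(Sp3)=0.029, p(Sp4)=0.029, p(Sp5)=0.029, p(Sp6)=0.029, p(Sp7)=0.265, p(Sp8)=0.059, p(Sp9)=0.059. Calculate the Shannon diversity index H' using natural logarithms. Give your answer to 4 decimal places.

Each pᵢ ln pᵢ term (working shown to 6 dp, full precision carried): 0.472×(-0.750776)=-0.354366, 0.029×(-3.540459)=-0.102673, 0.029×(-3.540459)=-0.102673, 0.029×(-3.540459)=-0.102673, 0.029×(-3.540459)=-0.102673, 0.029×(-3.540459)=-0.102673, 0.265×(-1.328025)=-0.351927, 0.059×(-2.830218)=-0.166983, 0.059×(-2.830218)=-0.166983.
Sum = -1.553625, so H' = 1.5536.

1.5536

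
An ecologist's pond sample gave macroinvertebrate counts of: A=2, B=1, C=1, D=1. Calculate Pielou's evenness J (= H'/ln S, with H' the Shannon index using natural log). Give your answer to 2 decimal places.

Total N = 2+1+1+1 = 5, so the proportions are 0.4, 0.2, 0.2, 0.2 (working shown to 4 dp, full precision carried).
H' = −Σ pᵢ ln pᵢ = −((-0.3665) + (-0.3219) + (-0.3219) + (-0.3219)) = 1.3322.
With S = 4 species, ln S = 1.3863, so J = 1.3322/1.3863 = 0.9610, i.e. 0.96 to 2 decimal places.

0.96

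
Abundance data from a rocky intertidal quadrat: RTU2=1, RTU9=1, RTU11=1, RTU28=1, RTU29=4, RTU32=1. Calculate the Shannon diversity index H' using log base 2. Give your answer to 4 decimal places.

2.2810

Total N = 1+1+1+1+4+1 = 9, so the proportions are 0.111111, 0.111111, 0.111111, 0.111111, 0.444444, 0.111111 (working shown to 6 dp, full precision carried).
Each pᵢ log₂ pᵢ term: 0.111111×(-3.169925)=-0.352214, 0.111111×(-3.169925)=-0.352214, 0.111111×(-3.169925)=-0.352214, 0.111111×(-3.169925)=-0.352214, 0.444444×(-1.169925)=-0.519967, 0.111111×(-3.169925)=-0.352214.
Sum = -2.281036, so H' = 2.2810.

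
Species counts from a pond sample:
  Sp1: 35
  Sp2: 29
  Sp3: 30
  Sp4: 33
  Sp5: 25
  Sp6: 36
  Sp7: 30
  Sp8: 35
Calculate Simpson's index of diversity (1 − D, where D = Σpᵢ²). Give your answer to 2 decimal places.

0.87

Total N = 35+29+30+33+25+36+30+35 = 253, so the proportions are 0.1383, 0.1146, 0.1186, 0.1304, 0.0988, 0.1423, 0.1186, 0.1383 (working shown to 4 dp, full precision carried).
D = 0.1383² + 0.1146² + 0.1186² + 0.1304² + 0.0988² + 0.1423² + 0.1186² + 0.1383² = 0.0191 + 0.0131 + 0.0141 + 0.0170 + 0.0098 + 0.0202 + 0.0141 + 0.0191 = 0.1266.
So 1 − D = 0.8734, i.e. 0.87 to 2 decimal places.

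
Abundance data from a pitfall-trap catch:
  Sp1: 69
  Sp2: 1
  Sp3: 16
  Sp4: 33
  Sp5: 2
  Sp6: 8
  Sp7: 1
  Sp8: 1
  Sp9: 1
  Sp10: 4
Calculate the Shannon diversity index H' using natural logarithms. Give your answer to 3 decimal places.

1.417

Total N = 69+1+16+33+2+8+1+1+1+4 = 136, so the proportions are 0.50735, 0.00735, 0.11765, 0.24265, 0.01471, 0.05882, 0.00735, 0.00735, 0.00735, 0.02941 (working shown to 5 dp, full precision carried).
Each pᵢ ln pᵢ term: 0.50735×(-0.67855)=-0.34426, 0.00735×(-4.91265)=-0.03612, 0.11765×(-2.14007)=-0.25177, 0.24265×(-1.41615)=-0.34362, 0.01471×(-4.21951)=-0.06205, 0.05882×(-2.83321)=-0.16666, 0.00735×(-4.91265)=-0.03612, 0.00735×(-4.91265)=-0.03612, 0.00735×(-4.91265)=-0.03612, 0.02941×(-3.52636)=-0.10372.
Sum = -1.41658, so H' = 1.417.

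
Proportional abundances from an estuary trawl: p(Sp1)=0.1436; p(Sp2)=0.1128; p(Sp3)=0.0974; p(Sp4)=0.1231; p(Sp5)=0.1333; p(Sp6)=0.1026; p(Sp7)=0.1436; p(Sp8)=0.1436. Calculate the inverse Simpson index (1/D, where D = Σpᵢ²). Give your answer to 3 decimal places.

D = 0.1436² + 0.1128² + 0.0974² + 0.1231² + 0.1333² + 0.1026² + 0.1436² + 0.1436² = 0.0206210 + 0.0127238 + 0.0094868 + 0.0151536 + 0.0177689 + 0.0105268 + 0.0206210 + 0.0206210 = 0.1275227 (working shown to 7 dp, full precision carried).
So 1/D = 7.84174, i.e. 7.842 to 3 decimal places.

7.842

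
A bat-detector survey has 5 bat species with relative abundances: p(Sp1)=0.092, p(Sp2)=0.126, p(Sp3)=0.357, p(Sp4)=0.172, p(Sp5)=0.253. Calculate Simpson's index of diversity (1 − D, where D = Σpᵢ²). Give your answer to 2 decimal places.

D = 0.092² + 0.126² + 0.357² + 0.172² + 0.253² = 0.0085 + 0.0159 + 0.1274 + 0.0296 + 0.0640 = 0.2454 (working shown to 4 dp, full precision carried).
So 1 − D = 0.7546, i.e. 0.75 to 2 decimal places.

0.75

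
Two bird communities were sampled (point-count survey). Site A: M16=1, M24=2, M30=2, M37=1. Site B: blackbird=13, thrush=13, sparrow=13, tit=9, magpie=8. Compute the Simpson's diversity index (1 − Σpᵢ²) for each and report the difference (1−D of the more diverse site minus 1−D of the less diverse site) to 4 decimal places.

Site A: N=6, proportions 0.166667, 0.333333, 0.333333, 0.166667, giving 1−D = 0.722222 (working shown to 6 dp, full precision carried).
Site B: N=56, proportions 0.232143, 0.232143, 0.232143, 0.160714, 0.142857, giving 1−D = 0.792092.
Difference = |0.722222 − 0.792092| = 0.069870, i.e. 0.0699 to 4 decimal places.

0.0699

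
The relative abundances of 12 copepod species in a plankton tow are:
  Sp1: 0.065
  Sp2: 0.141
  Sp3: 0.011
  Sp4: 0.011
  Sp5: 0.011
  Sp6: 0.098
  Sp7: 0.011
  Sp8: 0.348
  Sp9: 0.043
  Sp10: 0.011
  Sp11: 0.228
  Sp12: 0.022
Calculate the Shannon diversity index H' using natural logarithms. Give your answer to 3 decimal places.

1.853

Each pᵢ ln pᵢ term (working shown to 5 dp, full precision carried): 0.065×(-2.73337)=-0.17767, 0.141×(-1.95900)=-0.27622, 0.011×(-4.50986)=-0.04961, 0.011×(-4.50986)=-0.04961, 0.011×(-4.50986)=-0.04961, 0.098×(-2.32279)=-0.22763, 0.011×(-4.50986)=-0.04961, 0.348×(-1.05555)=-0.36733, 0.043×(-3.14656)=-0.13530, 0.011×(-4.50986)=-0.04961, 0.228×(-1.47841)=-0.33708, 0.022×(-3.81671)=-0.08397.
Sum = -1.85324, so H' = 1.853.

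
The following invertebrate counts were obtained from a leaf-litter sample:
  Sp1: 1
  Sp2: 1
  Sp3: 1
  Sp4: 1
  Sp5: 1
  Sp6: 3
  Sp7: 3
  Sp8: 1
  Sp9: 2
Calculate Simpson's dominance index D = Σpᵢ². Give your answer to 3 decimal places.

Total N = 1+1+1+1+1+3+3+1+2 = 14, so the proportions are 0.07143, 0.07143, 0.07143, 0.07143, 0.07143, 0.21429, 0.21429, 0.07143, 0.14286 (working shown to 5 dp, full precision carried).
D = 0.07143² + 0.07143² + 0.07143² + 0.07143² + 0.07143² + 0.21429² + 0.21429² + 0.07143² + 0.14286² = 0.00510 + 0.00510 + 0.00510 + 0.00510 + 0.00510 + 0.04592 + 0.04592 + 0.00510 + 0.02041 = 0.14286.
To 3 decimal places, D = 0.143.

0.143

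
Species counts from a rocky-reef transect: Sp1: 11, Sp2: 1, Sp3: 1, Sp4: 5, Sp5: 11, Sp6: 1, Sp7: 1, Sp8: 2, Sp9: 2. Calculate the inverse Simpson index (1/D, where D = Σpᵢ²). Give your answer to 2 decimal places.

Total N = 11+1+1+5+11+1+1+2+2 = 35, so the proportions are 0.314286, 0.028571, 0.028571, 0.142857, 0.314286, 0.028571, 0.028571, 0.057143, 0.057143 (working shown to 6 dp, full precision carried).
D = 0.314286² + 0.028571² + 0.028571² + 0.142857² + 0.314286² + 0.028571² + 0.028571² + 0.057143² + 0.057143² = 0.098776 + 0.000816 + 0.000816 + 0.020408 + 0.098776 + 0.000816 + 0.000816 + 0.003265 + 0.003265 = 0.227755.
So 1/D = 4.3907, i.e. 4.39 to 2 decimal places.

4.39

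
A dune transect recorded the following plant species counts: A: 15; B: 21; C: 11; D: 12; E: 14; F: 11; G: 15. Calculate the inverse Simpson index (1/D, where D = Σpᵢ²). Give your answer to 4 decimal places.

Total N = 15+21+11+12+14+11+15 = 99, so the proportions are 0.15151515, 0.21212121, 0.11111111, 0.12121212, 0.14141414, 0.11111111, 0.15151515 (working shown to 8 dp, full precision carried).
D = 0.15151515² + 0.21212121² + 0.11111111² + 0.12121212² + 0.14141414² + 0.11111111² + 0.15151515² = 0.02295684 + 0.04499541 + 0.01234568 + 0.01469238 + 0.01999796 + 0.01234568 + 0.02295684 = 0.15029079.
So 1/D = 6.653768, i.e. 6.6538 to 4 decimal places.

6.6538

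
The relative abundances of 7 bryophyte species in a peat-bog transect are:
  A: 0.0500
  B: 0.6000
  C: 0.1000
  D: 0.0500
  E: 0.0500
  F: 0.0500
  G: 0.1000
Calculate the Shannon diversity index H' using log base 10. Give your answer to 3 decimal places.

Each pᵢ log₁₀ pᵢ term (working shown to 5 dp, full precision carried): 0.05×(-1.30103)=-0.06505, 0.6×(-0.22185)=-0.13311, 0.1×(-1.00000)=-0.10000, 0.05×(-1.30103)=-0.06505, 0.05×(-1.30103)=-0.06505, 0.05×(-1.30103)=-0.06505, 0.1×(-1.00000)=-0.10000.
Sum = -0.59332, so H' = 0.593.

0.593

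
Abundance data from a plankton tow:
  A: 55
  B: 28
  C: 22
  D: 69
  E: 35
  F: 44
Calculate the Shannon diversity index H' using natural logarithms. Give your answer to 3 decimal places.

Total N = 55+28+22+69+35+44 = 253, so the proportions are 0.21739, 0.11067, 0.08696, 0.27273, 0.13834, 0.17391 (working shown to 5 dp, full precision carried).
Each pᵢ ln pᵢ term: 0.21739×(-1.52606)=-0.33175, 0.11067×(-2.20118)=-0.24361, 0.08696×(-2.44235)=-0.21238, 0.27273×(-1.29928)=-0.35435, 0.13834×(-1.97804)=-0.27364, 0.17391×(-1.74920)=-0.30421.
Sum = -1.71994, so H' = 1.720.

1.720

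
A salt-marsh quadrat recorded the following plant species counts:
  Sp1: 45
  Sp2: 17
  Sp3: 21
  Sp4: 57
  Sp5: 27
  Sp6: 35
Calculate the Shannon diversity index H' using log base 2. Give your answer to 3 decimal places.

Total N = 45+17+21+57+27+35 = 202, so the proportions are 0.22277, 0.08416, 0.10396, 0.28218, 0.13366, 0.17327 (working shown to 5 dp, full precision carried).
Each pᵢ log₂ pᵢ term: 0.22277×(-2.16636)=-0.48260, 0.08416×(-3.57075)=-0.30051, 0.10396×(-3.26589)=-0.33952, 0.28218×(-1.82532)=-0.51507, 0.13366×(-2.90332)=-0.38807, 0.17327×(-2.52893)=-0.43818.
Sum = -2.46395, so H' = 2.464.

2.464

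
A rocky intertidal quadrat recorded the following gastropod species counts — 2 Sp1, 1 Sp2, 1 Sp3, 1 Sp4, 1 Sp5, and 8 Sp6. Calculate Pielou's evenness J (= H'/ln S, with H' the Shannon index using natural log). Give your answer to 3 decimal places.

Total N = 2+1+1+1+1+8 = 14, so the proportions are 0.14286, 0.07143, 0.07143, 0.07143, 0.07143, 0.57143 (working shown to 5 dp, full precision carried).
H' = −Σ pᵢ ln pᵢ = −((-0.27799) + (-0.18850) + (-0.18850) + (-0.18850) + (-0.18850) + (-0.31978)) = 1.35178.
With S = 6 species, ln S = 1.79176, so J = 1.35178/1.79176 = 0.75445, i.e. 0.754 to 3 decimal places.

0.754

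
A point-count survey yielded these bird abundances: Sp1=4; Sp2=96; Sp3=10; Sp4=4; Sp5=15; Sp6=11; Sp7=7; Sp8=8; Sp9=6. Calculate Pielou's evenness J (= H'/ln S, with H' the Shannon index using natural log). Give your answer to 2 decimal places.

0.67

Total N = 4+96+10+4+15+11+7+8+6 = 161, so the proportions are 0.0248, 0.5963, 0.0621, 0.0248, 0.0932, 0.0683, 0.0435, 0.0497, 0.0373 (working shown to 4 dp, full precision carried).
H' = −Σ pᵢ ln pᵢ = −((-0.0918) + (-0.3083) + (-0.1726) + (-0.0918) + (-0.2211) + (-0.1833) + (-0.1363) + (-0.1492) + (-0.1226)) = 1.4771.
With S = 9 species, ln S = 2.1972, so J = 1.4771/2.1972 = 0.6722, i.e. 0.67 to 2 decimal places.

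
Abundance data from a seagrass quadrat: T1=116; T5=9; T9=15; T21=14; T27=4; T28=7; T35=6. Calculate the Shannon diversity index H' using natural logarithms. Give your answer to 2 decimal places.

Total N = 116+9+15+14+4+7+6 = 171, so the proportions are 0.6784, 0.0526, 0.0877, 0.0819, 0.0234, 0.0409, 0.0351 (working shown to 4 dp, full precision carried).
Each pᵢ ln pᵢ term: 0.6784×(-0.3881)=-0.2633, 0.0526×(-2.9444)=-0.1550, 0.0877×(-2.4336)=-0.2135, 0.0819×(-2.5026)=-0.2049, 0.0234×(-3.7554)=-0.0878, 0.0409×(-3.1958)=-0.1308, 0.0351×(-3.3499)=-0.1175.
Sum = -1.1728, so H' = 1.17.

1.17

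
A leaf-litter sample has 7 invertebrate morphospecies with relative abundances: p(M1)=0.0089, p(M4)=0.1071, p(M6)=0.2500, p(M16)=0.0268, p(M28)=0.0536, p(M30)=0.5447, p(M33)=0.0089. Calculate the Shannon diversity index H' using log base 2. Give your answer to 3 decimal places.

Each pᵢ log₂ pᵢ term (working shown to 5 dp, full precision carried): 0.0089×(-6.81198)=-0.06063, 0.1071×(-3.22297)=-0.34518, 0.25×(-2.00000)=-0.50000, 0.0268×(-5.22162)=-0.13994, 0.0536×(-4.22162)=-0.22628, 0.5447×(-0.87647)=-0.47741, 0.0089×(-6.81198)=-0.06063.
Sum = -1.81006, so H' = 1.810.

1.810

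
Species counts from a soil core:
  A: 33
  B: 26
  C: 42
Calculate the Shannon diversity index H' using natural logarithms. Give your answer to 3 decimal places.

Total N = 33+26+42 = 101, so the proportions are 0.32673, 0.25743, 0.41584 (working shown to 5 dp, full precision carried).
Each pᵢ ln pᵢ term: 0.32673×(-1.11861)=-0.36549, 0.25743×(-1.35702)=-0.34933, 0.41584×(-0.87745)=-0.36488.
Sum = -1.07970, so H' = 1.080.

1.080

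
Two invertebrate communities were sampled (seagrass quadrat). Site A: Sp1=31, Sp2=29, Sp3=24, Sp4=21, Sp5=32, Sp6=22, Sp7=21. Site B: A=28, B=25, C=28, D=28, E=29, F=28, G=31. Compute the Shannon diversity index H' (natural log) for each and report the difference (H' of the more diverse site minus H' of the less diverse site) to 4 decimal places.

Site A: N=180, proportions 0.172222, 0.161111, 0.133333, 0.116667, 0.177778, 0.122222, 0.116667, giving H' = 1.930985 (working shown to 6 dp, full precision carried).
Site B: N=197, proportions 0.142132, 0.126904, 0.142132, 0.142132, 0.147208, 0.142132, 0.15736, giving H' = 1.944199.
Difference = |1.930985 − 1.944199| = 0.013214, i.e. 0.0132 to 4 decimal places.

0.0132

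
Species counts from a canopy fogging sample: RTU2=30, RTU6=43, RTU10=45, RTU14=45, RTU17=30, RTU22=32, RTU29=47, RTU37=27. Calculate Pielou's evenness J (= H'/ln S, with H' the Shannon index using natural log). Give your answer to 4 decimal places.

0.9894

Total N = 30+43+45+45+30+32+47+27 = 299, so the proportions are 0.100334, 0.143813, 0.150502, 0.150502, 0.100334, 0.107023, 0.157191, 0.090301 (working shown to 6 dp, full precision carried).
H' = −Σ pᵢ ln pᵢ = −((-0.230694) + (-0.278888) + (-0.285017) + (-0.285017) + (-0.230694) + (-0.239166) + (-0.290849) + (-0.217138)) = 2.057463.
With S = 8 species, ln S = 2.079442, so J = 2.057463/2.079442 = 0.989431, i.e. 0.9894 to 4 decimal places.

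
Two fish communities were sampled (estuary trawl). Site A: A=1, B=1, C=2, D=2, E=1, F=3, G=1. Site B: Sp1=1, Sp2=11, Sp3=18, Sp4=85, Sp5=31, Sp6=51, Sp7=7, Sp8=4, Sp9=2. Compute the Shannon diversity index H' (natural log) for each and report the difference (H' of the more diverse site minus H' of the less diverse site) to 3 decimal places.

0.230

Site A: N=11, proportions 0.09091, 0.09091, 0.18182, 0.18182, 0.09091, 0.27273, 0.09091, giving H' = 1.84622 (working shown to 5 dp, full precision carried).
Site B: N=210, proportions 0.00476, 0.05238, 0.08571, 0.40476, 0.14762, 0.24286, 0.03333, 0.01905, 0.00952, giving H' = 1.61588.
Difference = |1.84622 − 1.61588| = 0.23034, i.e. 0.230 to 3 decimal places.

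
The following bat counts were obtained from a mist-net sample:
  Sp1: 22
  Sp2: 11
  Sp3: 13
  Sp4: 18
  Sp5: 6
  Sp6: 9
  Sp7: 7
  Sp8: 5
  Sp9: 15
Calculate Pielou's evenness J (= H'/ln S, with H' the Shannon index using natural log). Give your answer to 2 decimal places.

0.95

Total N = 22+11+13+18+6+9+7+5+15 = 106, so the proportions are 0.2075, 0.1038, 0.1226, 0.1698, 0.0566, 0.0849, 0.066, 0.0472, 0.1415 (working shown to 4 dp, full precision carried).
H' = −Σ pᵢ ln pᵢ = −((-0.3263) + (-0.2351) + (-0.2574) + (-0.3011) + (-0.1625) + (-0.2094) + (-0.1795) + (-0.1441) + (-0.2767)) = 2.0921.
With S = 9 species, ln S = 2.1972, so J = 2.0921/2.1972 = 0.9521, i.e. 0.95 to 2 decimal places.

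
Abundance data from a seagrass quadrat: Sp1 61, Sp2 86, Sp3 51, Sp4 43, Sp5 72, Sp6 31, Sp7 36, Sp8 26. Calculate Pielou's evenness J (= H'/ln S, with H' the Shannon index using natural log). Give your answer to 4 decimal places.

Total N = 61+86+51+43+72+31+36+26 = 406, so the proportions are 0.150246, 0.211823, 0.125616, 0.105911, 0.17734, 0.076355, 0.08867, 0.064039 (working shown to 6 dp, full precision carried).
H' = −Σ pᵢ ln pᵢ = −((-0.284789) + (-0.328750) + (-0.260593) + (-0.237787) + (-0.306743) + (-0.196412) + (-0.214833) + (-0.175997)) = 2.005903.
With S = 8 species, ln S = 2.079442, so J = 2.005903/2.079442 = 0.964636, i.e. 0.9646 to 4 decimal places.

0.9646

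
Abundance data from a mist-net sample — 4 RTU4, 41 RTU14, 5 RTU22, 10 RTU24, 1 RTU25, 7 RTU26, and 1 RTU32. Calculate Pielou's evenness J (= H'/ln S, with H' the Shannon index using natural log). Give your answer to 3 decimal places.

0.668

Total N = 4+41+5+10+1+7+1 = 69, so the proportions are 0.05797, 0.5942, 0.07246, 0.14493, 0.01449, 0.10145, 0.01449 (working shown to 5 dp, full precision carried).
H' = −Σ pᵢ ln pᵢ = −((-0.16509) + (-0.30930) + (-0.19019) + (-0.27993) + (-0.06136) + (-0.23214) + (-0.06136)) = 1.29938.
With S = 7 species, ln S = 1.94591, so J = 1.29938/1.94591 = 0.66775, i.e. 0.668 to 3 decimal places.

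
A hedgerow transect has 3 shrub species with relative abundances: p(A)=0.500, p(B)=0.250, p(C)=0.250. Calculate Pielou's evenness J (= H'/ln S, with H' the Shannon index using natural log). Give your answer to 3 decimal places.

H' = −Σ pᵢ ln pᵢ = −((-0.34657) + (-0.34657) + (-0.34657)) = 1.03972 (working shown to 5 dp, full precision carried).
With S = 3 species, ln S = 1.09861, so J = 1.03972/1.09861 = 0.94639, i.e. 0.946 to 3 decimal places.

0.946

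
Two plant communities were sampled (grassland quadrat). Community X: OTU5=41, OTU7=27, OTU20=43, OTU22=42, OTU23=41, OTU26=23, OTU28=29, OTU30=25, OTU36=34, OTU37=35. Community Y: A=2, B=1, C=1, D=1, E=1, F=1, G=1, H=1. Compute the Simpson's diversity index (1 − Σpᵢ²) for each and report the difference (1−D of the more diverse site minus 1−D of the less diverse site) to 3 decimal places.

0.031

Community X: N=340, proportions 0.12059, 0.07941, 0.12647, 0.12353, 0.12059, 0.06765, 0.08529, 0.07353, 0.1, 0.10294, giving 1−D = 0.89550 (working shown to 5 dp, full precision carried).
Community Y: N=9, proportions 0.22222, 0.11111, 0.11111, 0.11111, 0.11111, 0.11111, 0.11111, 0.11111, giving 1−D = 0.86420.
Difference = |0.89550 − 0.86420| = 0.03130, i.e. 0.031 to 3 decimal places.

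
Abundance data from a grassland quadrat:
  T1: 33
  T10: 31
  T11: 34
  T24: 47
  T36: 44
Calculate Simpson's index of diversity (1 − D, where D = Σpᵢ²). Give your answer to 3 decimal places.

Total N = 33+31+34+47+44 = 189, so the proportions are 0.1746, 0.16402, 0.17989, 0.24868, 0.2328 (working shown to 5 dp, full precision carried).
D = 0.1746² + 0.16402² + 0.17989² + 0.24868² + 0.2328² = 0.03049 + 0.02690 + 0.03236 + 0.06184 + 0.05420 = 0.20579.
So 1 − D = 0.79421, i.e. 0.794 to 3 decimal places.

0.794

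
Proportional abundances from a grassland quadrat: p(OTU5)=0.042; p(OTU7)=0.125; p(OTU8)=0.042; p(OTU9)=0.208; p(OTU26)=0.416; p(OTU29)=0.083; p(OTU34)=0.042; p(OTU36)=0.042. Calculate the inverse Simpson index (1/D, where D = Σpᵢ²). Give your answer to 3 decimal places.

D = 0.042² + 0.125² + 0.042² + 0.208² + 0.416² + 0.083² + 0.042² + 0.042² = 0.0017640 + 0.0156250 + 0.0017640 + 0.0432640 + 0.1730560 + 0.0068890 + 0.0017640 + 0.0017640 = 0.2458900 (working shown to 7 dp, full precision carried).
So 1/D = 4.06686, i.e. 4.067 to 3 decimal places.

4.067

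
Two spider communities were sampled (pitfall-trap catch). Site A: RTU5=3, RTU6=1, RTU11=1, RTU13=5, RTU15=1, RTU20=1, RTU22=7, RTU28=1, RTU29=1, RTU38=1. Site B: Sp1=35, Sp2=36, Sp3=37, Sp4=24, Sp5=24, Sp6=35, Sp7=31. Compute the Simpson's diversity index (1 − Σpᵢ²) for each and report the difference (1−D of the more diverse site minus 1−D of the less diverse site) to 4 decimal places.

Site A: N=22, proportions 0.136364, 0.045455, 0.045455, 0.227273, 0.045455, 0.045455, 0.318182, 0.045455, 0.045455, 0.045455, giving 1−D = 0.814050 (working shown to 6 dp, full precision carried).
Site B: N=222, proportions 0.157658, 0.162162, 0.166667, 0.108108, 0.108108, 0.157658, 0.13964, giving 1−D = 0.853340.
Difference = |0.814050 − 0.853340| = 0.039290, i.e. 0.0393 to 4 decimal places.

0.0393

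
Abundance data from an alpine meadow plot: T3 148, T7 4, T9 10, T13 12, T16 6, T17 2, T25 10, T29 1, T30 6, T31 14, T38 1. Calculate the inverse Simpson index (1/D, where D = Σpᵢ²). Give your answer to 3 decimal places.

2.032

Total N = 148+4+10+12+6+2+10+1+6+14+1 = 214, so the proportions are 0.691589, 0.018692, 0.046729, 0.056075, 0.028037, 0.009346, 0.046729, 0.004673, 0.028037, 0.065421, 0.004673 (working shown to 6 dp, full precision carried).
D = 0.691589² + 0.018692² + 0.046729² + 0.056075² + 0.028037² + 0.009346² + 0.046729² + 0.004673² + 0.028037² + 0.065421² + 0.004673² = 0.478295 + 0.000349 + 0.002184 + 0.003144 + 0.000786 + 0.000087 + 0.002184 + 0.000022 + 0.000786 + 0.004280 + 0.000022 = 0.492139.
So 1/D = 2.03195, i.e. 2.032 to 3 decimal places.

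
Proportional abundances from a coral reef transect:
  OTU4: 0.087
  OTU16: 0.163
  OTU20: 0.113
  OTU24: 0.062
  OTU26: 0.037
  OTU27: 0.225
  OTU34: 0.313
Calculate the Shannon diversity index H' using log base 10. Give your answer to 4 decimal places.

Each pᵢ log₁₀ pᵢ term (working shown to 6 dp, full precision carried): 0.087×(-1.060481)=-0.092262, 0.163×(-0.787812)=-0.128413, 0.113×(-0.946922)=-0.107002, 0.062×(-1.207608)=-0.074872, 0.037×(-1.431798)=-0.052977, 0.225×(-0.647817)=-0.145759, 0.313×(-0.504456)=-0.157895.
Sum = -0.759179, so H' = 0.7592.

0.7592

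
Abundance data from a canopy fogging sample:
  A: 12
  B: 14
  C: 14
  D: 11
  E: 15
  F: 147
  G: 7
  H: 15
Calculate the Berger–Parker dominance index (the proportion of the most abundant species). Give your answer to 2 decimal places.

0.63

Total N = 12+14+14+11+15+147+7+15 = 235, so the proportions are 0.0511, 0.0596, 0.0596, 0.0468, 0.0638, 0.6255, 0.0298, 0.0638 (working shown to 4 dp, full precision carried).
The largest proportion is 0.6255, i.e. d = 0.63 to 2 decimal places.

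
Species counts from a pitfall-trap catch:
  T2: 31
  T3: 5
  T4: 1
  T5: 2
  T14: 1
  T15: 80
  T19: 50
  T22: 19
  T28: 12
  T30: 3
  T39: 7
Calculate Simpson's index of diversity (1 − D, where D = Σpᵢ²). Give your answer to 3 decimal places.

0.765

Total N = 31+5+1+2+1+80+50+19+12+3+7 = 211, so the proportions are 0.14692, 0.0237, 0.00474, 0.00948, 0.00474, 0.37915, 0.23697, 0.09005, 0.05687, 0.01422, 0.03318 (working shown to 5 dp, full precision carried).
D = 0.14692² + 0.0237² + 0.00474² + 0.00948² + 0.00474² + 0.37915² + 0.23697² + 0.09005² + 0.05687² + 0.01422² + 0.03318² = 0.02159 + 0.00056 + 0.00002 + 0.00009 + 0.00002 + 0.14375 + 0.05615 + 0.00811 + 0.00323 + 0.00020 + 0.00110 = 0.23483.
So 1 − D = 0.76517, i.e. 0.765 to 3 decimal places.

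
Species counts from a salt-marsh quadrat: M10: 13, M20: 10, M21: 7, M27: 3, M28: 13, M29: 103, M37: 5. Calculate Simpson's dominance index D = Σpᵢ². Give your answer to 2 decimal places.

0.47

Total N = 13+10+7+3+13+103+5 = 154, so the proportions are 0.0844, 0.0649, 0.0455, 0.0195, 0.0844, 0.6688, 0.0325 (working shown to 4 dp, full precision carried).
D = 0.0844² + 0.0649² + 0.0455² + 0.0195² + 0.0844² + 0.6688² + 0.0325² = 0.0071 + 0.0042 + 0.0021 + 0.0004 + 0.0071 + 0.4473 + 0.0011 = 0.4693.
To 2 decimal places, D = 0.47.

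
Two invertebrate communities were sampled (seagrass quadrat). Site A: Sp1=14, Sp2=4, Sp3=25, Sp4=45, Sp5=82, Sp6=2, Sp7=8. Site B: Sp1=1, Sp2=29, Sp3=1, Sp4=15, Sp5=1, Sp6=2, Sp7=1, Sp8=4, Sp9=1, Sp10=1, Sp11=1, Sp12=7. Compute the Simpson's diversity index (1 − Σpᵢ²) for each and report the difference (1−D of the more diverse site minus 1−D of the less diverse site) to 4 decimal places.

0.0192

Site A: N=180, proportions 0.077778, 0.022222, 0.138889, 0.25, 0.455556, 0.011111, 0.044444, giving 1−D = 0.702037 (working shown to 6 dp, full precision carried).
Site B: N=64, proportions 0.015625, 0.453125, 0.015625, 0.234375, 0.015625, 0.03125, 0.015625, 0.0625, 0.015625, 0.015625, 0.015625, 0.109375, giving 1−D = 0.721191.
Difference = |0.702037 − 0.721191| = 0.019154, i.e. 0.0192 to 4 decimal places.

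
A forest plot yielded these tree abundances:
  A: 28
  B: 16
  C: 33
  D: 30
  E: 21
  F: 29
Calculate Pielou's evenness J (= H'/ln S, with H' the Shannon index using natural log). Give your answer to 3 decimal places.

0.985

Total N = 28+16+33+30+21+29 = 157, so the proportions are 0.17834, 0.10191, 0.21019, 0.19108, 0.13376, 0.18471 (working shown to 5 dp, full precision carried).
H' = −Σ pᵢ ln pᵢ = −((-0.30747) + (-0.23273) + (-0.32784) + (-0.31625) + (-0.26908) + (-0.31197)) = 1.76535.
With S = 6 species, ln S = 1.79176, so J = 1.76535/1.79176 = 0.98526, i.e. 0.985 to 3 decimal places.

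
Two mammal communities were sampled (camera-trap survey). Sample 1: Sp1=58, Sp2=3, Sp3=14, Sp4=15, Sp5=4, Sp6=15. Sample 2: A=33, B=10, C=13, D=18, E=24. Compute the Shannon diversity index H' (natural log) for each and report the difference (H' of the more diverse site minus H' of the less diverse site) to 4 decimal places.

Sample 1: N=109, proportions 0.53211, 0.027523, 0.12844, 0.137615, 0.036697, 0.137615, giving H' = 1.365339 (working shown to 6 dp, full precision carried).
Sample 2: N=98, proportions 0.336735, 0.102041, 0.132653, 0.183673, 0.244898, giving H' = 1.523183.
Difference = |1.365339 − 1.523183| = 0.157844, i.e. 0.1578 to 4 decimal places.

0.1578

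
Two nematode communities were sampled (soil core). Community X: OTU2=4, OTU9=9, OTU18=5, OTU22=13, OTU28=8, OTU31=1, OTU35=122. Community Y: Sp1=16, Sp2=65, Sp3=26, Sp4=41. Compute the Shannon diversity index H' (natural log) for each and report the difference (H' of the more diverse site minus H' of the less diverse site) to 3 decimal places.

0.308

Community X: N=162, proportions 0.024691, 0.055556, 0.030864, 0.080247, 0.049383, 0.006173, 0.753086, giving H' = 0.955264 (working shown to 6 dp, full precision carried).
Community Y: N=148, proportions 0.108108, 0.439189, 0.175676, 0.277027, giving H' = 1.262999.
Difference = |0.955264 − 1.262999| = 0.307735, i.e. 0.308 to 3 decimal places.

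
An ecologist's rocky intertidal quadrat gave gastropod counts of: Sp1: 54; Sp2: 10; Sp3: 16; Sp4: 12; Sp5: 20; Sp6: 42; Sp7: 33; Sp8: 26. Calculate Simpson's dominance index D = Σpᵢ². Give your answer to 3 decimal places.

Total N = 54+10+16+12+20+42+33+26 = 213, so the proportions are 0.25352, 0.04695, 0.07512, 0.05634, 0.0939, 0.19718, 0.15493, 0.12207 (working shown to 5 dp, full precision carried).
D = 0.25352² + 0.04695² + 0.07512² + 0.05634² + 0.0939² + 0.19718² + 0.15493² + 0.12207² = 0.06427 + 0.00220 + 0.00564 + 0.00317 + 0.00882 + 0.03888 + 0.02400 + 0.01490 = 0.16189.
To 3 decimal places, D = 0.162.

0.162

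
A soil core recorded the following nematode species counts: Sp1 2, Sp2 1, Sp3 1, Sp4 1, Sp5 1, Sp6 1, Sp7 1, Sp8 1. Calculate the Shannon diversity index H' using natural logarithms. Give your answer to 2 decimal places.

Total N = 2+1+1+1+1+1+1+1 = 9, so the proportions are 0.2222, 0.1111, 0.1111, 0.1111, 0.1111, 0.1111, 0.1111, 0.1111 (working shown to 4 dp, full precision carried).
Each pᵢ ln pᵢ term: 0.2222×(-1.5041)=-0.3342, 0.1111×(-2.1972)=-0.2441, 0.1111×(-2.1972)=-0.2441, 0.1111×(-2.1972)=-0.2441, 0.1111×(-2.1972)=-0.2441, 0.1111×(-2.1972)=-0.2441, 0.1111×(-2.1972)=-0.2441, 0.1111×(-2.1972)=-0.2441.
Sum = -2.0432, so H' = 2.04.

2.04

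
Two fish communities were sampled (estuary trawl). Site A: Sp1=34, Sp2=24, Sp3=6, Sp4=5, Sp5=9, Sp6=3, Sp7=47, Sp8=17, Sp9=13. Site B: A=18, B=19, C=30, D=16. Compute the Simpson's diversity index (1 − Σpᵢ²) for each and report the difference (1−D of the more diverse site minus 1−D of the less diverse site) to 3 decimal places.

Site A: N=158, proportions 0.21519, 0.1519, 0.03797, 0.03165, 0.05696, 0.01899, 0.29747, 0.10759, 0.08228, giving 1−D = 0.81774 (working shown to 5 dp, full precision carried).
Site B: N=83, proportions 0.21687, 0.22892, 0.36145, 0.19277, giving 1−D = 0.73276.
Difference = |0.81774 − 0.73276| = 0.08498, i.e. 0.085 to 3 decimal places.

0.085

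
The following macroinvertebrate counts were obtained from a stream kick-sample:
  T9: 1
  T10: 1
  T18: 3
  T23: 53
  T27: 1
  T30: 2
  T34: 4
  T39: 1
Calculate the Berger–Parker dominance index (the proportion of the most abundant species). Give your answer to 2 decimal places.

0.80

Total N = 1+1+3+53+1+2+4+1 = 66, so the proportions are 0.0152, 0.0152, 0.0455, 0.803, 0.0152, 0.0303, 0.0606, 0.0152 (working shown to 4 dp, full precision carried).
The largest proportion is 0.803, i.e. d = 0.80 to 2 decimal places.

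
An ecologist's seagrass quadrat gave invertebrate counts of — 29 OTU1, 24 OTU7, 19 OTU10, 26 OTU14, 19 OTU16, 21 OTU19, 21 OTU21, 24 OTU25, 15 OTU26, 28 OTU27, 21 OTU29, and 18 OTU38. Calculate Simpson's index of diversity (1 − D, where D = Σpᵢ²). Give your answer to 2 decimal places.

Total N = 29+24+19+26+19+21+21+24+15+28+21+18 = 265, so the proportions are 0.1094, 0.0906, 0.0717, 0.0981, 0.0717, 0.0792, 0.0792, 0.0906, 0.0566, 0.1057, 0.0792, 0.0679 (working shown to 4 dp, full precision carried).
D = 0.1094² + 0.0906² + 0.0717² + 0.0981² + 0.0717² + 0.0792² + 0.0792² + 0.0906² + 0.0566² + 0.1057² + 0.0792² + 0.0679² = 0.0120 + 0.0082 + 0.0051 + 0.0096 + 0.0051 + 0.0063 + 0.0063 + 0.0082 + 0.0032 + 0.0112 + 0.0063 + 0.0046 = 0.0861.
So 1 − D = 0.9139, i.e. 0.91 to 2 decimal places.

0.91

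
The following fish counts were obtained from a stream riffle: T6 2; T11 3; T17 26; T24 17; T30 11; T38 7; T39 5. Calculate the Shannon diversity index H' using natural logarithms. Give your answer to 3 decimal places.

Total N = 2+3+26+17+11+7+5 = 71, so the proportions are 0.02817, 0.04225, 0.3662, 0.23944, 0.15493, 0.09859, 0.07042 (working shown to 5 dp, full precision carried).
Each pᵢ ln pᵢ term: 0.02817×(-3.56953)=-0.10055, 0.04225×(-3.16407)=-0.13369, 0.3662×(-1.00458)=-0.36788, 0.23944×(-1.42947)=-0.34227, 0.15493×(-1.86478)=-0.28891, 0.09859×(-2.31677)=-0.22841, 0.07042×(-2.65324)=-0.18685.
Sum = -1.64856, so H' = 1.649.

1.649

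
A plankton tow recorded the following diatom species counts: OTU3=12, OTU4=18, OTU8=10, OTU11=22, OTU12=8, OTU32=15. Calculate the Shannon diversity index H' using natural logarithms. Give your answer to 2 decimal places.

1.74

Total N = 12+18+10+22+8+15 = 85, so the proportions are 0.1412, 0.2118, 0.1176, 0.2588, 0.0941, 0.1765 (working shown to 4 dp, full precision carried).
Each pᵢ ln pᵢ term: 0.1412×(-1.9577)=-0.2764, 0.2118×(-1.5523)=-0.3287, 0.1176×(-2.1401)=-0.2518, 0.2588×(-1.3516)=-0.3498, 0.0941×(-2.3632)=-0.2224, 0.1765×(-1.7346)=-0.3061.
Sum = -1.7352, so H' = 1.74.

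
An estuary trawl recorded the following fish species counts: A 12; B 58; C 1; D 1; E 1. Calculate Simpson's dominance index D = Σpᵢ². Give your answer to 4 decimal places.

Total N = 12+58+1+1+1 = 73, so the proportions are 0.164384, 0.794521, 0.013699, 0.013699, 0.013699 (working shown to 6 dp, full precision carried).
D = 0.164384² + 0.794521² + 0.013699² + 0.013699² + 0.013699² = 0.027022 + 0.631263 + 0.000188 + 0.000188 + 0.000188 = 0.658848.
To 4 decimal places, D = 0.6588.

0.6588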